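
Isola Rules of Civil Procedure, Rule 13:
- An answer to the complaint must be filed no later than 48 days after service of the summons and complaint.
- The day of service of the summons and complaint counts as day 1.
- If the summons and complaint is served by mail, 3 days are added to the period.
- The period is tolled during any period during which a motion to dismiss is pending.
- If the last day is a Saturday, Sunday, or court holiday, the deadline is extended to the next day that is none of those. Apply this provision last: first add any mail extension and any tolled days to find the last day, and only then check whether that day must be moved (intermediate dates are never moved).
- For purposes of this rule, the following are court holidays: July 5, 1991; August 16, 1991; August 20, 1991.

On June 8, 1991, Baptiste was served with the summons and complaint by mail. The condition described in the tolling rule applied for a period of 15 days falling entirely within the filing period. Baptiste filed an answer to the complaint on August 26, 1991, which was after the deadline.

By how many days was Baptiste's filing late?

Counting June 8, 1991 as day 1, day 48 is July 25, 1991.
Service was by mail, adding 3 days: July 25, 1991 + 3 days = July 28, 1991.
Tolling adds 15 days: July 28, 1991 + 15 days = August 12, 1991.
August 12, 1991 is a Monday and not a court holiday, so no extension applies.
The deadline is August 12, 1991; from August 12, 1991 to August 26, 1991 is 14 days.

14 days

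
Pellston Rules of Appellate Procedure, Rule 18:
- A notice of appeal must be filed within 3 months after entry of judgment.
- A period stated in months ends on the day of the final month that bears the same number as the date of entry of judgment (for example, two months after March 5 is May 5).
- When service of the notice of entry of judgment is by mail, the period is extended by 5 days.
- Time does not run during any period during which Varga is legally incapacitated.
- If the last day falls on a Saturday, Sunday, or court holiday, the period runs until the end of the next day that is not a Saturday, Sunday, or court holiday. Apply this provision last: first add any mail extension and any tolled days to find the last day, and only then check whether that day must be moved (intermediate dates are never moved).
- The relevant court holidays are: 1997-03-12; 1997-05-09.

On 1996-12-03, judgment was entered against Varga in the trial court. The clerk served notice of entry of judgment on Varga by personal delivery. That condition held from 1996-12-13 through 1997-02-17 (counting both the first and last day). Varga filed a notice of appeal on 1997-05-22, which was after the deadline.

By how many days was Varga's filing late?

3 months after 1996-12-03 is March 3, 1997.
Service was not by mail, so no mail extension applies.
From December 13, 1996 through February 17, 1997 inclusive is 67 days; tolling adds 67 days: March 3, 1997 + 67 days = May 9, 1997.
May 9, 1997 is a listed holiday; May 10, 1997 is Saturday; May 11, 1997 is Sunday. The next qualifying day is May 12, 1997.
The deadline is May 12, 1997; from May 12, 1997 to May 22, 1997 is 10 days.

10 days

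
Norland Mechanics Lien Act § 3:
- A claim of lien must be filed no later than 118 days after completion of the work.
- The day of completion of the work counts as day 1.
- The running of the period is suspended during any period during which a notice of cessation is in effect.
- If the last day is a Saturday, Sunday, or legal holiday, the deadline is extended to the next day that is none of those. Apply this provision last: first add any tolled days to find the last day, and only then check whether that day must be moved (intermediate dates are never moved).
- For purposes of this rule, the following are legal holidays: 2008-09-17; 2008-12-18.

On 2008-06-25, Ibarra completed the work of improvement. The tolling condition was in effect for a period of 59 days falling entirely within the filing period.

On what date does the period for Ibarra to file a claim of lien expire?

Counting 2008-06-25 as day 1, day 118 is October 20, 2008.
Tolling adds 59 days: October 20, 2008 + 59 days = December 18, 2008.
December 18, 2008 is a listed holiday. The next qualifying day is December 19, 2008.

December 19, 2008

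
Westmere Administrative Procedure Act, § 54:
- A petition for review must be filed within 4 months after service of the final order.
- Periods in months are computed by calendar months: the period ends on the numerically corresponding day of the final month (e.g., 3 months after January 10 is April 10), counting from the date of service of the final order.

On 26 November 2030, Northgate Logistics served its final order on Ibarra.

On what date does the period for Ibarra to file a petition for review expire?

March 26, 2031

4 months after 26 November 2030 is March 26, 2031.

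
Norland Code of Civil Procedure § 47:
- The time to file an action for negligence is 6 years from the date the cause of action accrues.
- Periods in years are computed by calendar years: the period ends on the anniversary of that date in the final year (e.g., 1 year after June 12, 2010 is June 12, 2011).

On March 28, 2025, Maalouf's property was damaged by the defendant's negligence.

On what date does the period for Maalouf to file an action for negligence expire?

6 years after March 28, 2025 is March 28, 2031.

March 28, 2031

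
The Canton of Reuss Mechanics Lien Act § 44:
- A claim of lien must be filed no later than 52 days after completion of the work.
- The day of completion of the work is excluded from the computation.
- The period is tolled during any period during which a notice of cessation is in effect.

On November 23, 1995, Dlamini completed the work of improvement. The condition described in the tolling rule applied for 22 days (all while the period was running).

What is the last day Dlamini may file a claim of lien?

February 5, 1996

52 days after November 23, 1995 is January 14, 1996.
Tolling adds 22 days: January 14, 1996 + 22 days = February 5, 1996.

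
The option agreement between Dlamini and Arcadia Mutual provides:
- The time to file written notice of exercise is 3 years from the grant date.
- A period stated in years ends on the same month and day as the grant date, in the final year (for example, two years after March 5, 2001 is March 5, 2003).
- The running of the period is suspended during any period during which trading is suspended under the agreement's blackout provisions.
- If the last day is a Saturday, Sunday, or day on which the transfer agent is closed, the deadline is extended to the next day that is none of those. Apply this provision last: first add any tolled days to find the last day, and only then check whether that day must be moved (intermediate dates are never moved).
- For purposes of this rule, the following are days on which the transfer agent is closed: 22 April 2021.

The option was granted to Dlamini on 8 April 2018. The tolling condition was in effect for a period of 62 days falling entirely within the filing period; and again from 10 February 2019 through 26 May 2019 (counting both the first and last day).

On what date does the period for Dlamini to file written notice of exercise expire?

3 years after 8 April 2018 is April 8, 2021.
Tolling adds 62 days: April 8, 2021 + 62 days = June 9, 2021.
From February 10, 2019 through May 26, 2019 inclusive is 106 days; tolling adds 106 days: June 9, 2021 + 106 days = September 23, 2021.
September 23, 2021 is a Thursday and not a day on which the transfer agent is closed, so no extension applies.

September 23, 2021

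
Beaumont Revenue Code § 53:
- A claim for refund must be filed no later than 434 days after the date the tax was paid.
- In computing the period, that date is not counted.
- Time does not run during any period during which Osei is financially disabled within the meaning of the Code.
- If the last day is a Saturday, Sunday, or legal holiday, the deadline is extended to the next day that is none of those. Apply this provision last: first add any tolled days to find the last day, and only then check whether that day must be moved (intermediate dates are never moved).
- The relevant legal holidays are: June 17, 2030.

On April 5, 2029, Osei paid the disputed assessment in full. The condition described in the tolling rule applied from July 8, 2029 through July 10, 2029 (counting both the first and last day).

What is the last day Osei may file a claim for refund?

June 18, 2030

434 days after April 5, 2029 is June 13, 2030.
From July 8, 2029 through July 10, 2029 inclusive is 3 days; tolling adds 3 days: June 13, 2030 + 3 days = June 16, 2030.
June 16, 2030 is Sunday; June 17, 2030 is a listed holiday. The next qualifying day is June 18, 2030.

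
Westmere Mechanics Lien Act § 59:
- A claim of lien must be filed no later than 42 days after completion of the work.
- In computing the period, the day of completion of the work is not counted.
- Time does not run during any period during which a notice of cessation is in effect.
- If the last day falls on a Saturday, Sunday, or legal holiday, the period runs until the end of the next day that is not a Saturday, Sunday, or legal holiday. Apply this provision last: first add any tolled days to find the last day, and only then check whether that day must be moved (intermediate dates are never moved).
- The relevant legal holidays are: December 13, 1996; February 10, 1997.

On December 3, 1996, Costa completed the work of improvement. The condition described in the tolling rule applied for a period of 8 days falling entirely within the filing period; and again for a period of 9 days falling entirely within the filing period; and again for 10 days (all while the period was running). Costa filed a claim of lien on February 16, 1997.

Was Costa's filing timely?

42 days after December 3, 1996 is January 14, 1997.
Tolling adds 8 days: January 14, 1997 + 8 days = January 22, 1997.
Tolling adds 9 days: January 22, 1997 + 9 days = January 31, 1997.
Tolling adds 10 days: January 31, 1997 + 10 days = February 10, 1997.
February 10, 1997 is a listed holiday. The next qualifying day is February 11, 1997.
The deadline is February 11, 1997; the filing on February 16, 1997 is after that date.

No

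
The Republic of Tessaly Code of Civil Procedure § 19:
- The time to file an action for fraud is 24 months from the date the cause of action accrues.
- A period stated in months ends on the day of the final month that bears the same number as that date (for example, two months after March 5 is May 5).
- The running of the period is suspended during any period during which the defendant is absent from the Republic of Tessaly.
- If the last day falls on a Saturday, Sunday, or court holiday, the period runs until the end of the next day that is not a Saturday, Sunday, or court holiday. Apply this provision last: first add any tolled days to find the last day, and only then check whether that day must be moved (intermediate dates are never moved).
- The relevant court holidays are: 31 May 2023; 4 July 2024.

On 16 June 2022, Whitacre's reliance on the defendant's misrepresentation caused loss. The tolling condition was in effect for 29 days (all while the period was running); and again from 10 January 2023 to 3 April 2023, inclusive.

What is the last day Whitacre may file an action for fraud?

24 months after 16 June 2022 is June 16, 2024.
Tolling adds 29 days: June 16, 2024 + 29 days = July 15, 2024.
From January 10, 2023 through April 3, 2023 inclusive is 84 days; tolling adds 84 days: July 15, 2024 + 84 days = October 7, 2024.
October 7, 2024 is a Monday and not a court holiday, so no extension applies.

October 7, 2024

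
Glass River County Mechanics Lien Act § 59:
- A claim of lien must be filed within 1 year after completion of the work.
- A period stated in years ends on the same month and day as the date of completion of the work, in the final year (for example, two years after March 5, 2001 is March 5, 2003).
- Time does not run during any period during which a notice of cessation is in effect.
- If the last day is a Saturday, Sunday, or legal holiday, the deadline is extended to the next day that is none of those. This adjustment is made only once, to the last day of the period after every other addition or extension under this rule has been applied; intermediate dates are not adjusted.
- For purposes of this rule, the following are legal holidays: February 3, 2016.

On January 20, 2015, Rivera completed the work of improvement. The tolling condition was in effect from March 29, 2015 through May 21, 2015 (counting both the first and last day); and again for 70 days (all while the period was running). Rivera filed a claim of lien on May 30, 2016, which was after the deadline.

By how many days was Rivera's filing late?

7 days

1 year after January 20, 2015 is January 20, 2016.
From March 29, 2015 through May 21, 2015 inclusive is 54 days; tolling adds 54 days: January 20, 2016 + 54 days = March 14, 2016.
Tolling adds 70 days: March 14, 2016 + 70 days = May 23, 2016.
May 23, 2016 is a Monday and not a legal holiday, so no extension applies.
The deadline is May 23, 2016; from May 23, 2016 to May 30, 2016 is 7 days.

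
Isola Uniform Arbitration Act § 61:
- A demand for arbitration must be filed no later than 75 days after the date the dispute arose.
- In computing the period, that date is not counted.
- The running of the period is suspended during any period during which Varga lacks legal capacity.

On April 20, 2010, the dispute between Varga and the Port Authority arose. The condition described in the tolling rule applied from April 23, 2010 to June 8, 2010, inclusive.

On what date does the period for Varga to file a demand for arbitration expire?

August 20, 2010

75 days after April 20, 2010 is July 4, 2010.
From April 23, 2010 through June 8, 2010 inclusive is 47 days; tolling adds 47 days: July 4, 2010 + 47 days = August 20, 2010.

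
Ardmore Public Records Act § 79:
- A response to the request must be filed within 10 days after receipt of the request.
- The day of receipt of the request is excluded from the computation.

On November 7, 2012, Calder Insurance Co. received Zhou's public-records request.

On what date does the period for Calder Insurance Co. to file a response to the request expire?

10 days after November 7, 2012 is November 17, 2012.

November 17, 2012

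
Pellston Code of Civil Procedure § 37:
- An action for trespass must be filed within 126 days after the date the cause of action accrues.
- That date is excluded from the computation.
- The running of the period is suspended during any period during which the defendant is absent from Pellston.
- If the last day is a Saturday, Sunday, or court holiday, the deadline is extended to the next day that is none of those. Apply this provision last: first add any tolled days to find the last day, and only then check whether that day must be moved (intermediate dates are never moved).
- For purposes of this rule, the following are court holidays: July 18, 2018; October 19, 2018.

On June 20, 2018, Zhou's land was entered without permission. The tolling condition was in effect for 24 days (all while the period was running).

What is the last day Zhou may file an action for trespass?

126 days after June 20, 2018 is October 24, 2018.
Tolling adds 24 days: October 24, 2018 + 24 days = November 17, 2018.
November 17, 2018 is Saturday; November 18, 2018 is Sunday. The next qualifying day is November 19, 2018.

November 19, 2018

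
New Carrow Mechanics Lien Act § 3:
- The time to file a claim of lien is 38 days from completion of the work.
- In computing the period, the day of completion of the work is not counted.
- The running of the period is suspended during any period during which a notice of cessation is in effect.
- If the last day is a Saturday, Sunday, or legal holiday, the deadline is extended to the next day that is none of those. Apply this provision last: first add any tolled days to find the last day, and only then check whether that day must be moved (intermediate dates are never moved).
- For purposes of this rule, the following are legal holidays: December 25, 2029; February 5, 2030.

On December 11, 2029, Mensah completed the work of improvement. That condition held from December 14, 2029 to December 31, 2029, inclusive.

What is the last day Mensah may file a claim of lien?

38 days after December 11, 2029 is January 18, 2030.
From December 14, 2029 through December 31, 2029 inclusive is 18 days; tolling adds 18 days: January 18, 2030 + 18 days = February 5, 2030.
February 5, 2030 is a listed holiday. The next qualifying day is February 6, 2030.

February 6, 2030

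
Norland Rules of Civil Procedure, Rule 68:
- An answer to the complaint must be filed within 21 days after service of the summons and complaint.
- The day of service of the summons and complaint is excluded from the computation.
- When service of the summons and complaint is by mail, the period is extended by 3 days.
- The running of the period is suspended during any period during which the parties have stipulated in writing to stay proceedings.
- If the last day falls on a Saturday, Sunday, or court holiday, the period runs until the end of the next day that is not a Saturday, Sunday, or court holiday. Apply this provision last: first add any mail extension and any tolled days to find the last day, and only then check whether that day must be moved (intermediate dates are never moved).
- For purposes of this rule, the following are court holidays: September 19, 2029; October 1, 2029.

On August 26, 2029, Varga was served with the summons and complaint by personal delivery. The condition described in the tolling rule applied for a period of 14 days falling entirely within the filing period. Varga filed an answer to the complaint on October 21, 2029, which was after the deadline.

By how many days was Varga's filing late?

19 days

21 days after August 26, 2029 is September 16, 2029.
Service was not by mail, so no mail extension applies.
Tolling adds 14 days: September 16, 2029 + 14 days = September 30, 2029.
September 30, 2029 is Sunday; October 1, 2029 is a listed holiday. The next qualifying day is October 2, 2029.
The deadline is October 2, 2029; from October 2, 2029 to October 21, 2029 is 19 days.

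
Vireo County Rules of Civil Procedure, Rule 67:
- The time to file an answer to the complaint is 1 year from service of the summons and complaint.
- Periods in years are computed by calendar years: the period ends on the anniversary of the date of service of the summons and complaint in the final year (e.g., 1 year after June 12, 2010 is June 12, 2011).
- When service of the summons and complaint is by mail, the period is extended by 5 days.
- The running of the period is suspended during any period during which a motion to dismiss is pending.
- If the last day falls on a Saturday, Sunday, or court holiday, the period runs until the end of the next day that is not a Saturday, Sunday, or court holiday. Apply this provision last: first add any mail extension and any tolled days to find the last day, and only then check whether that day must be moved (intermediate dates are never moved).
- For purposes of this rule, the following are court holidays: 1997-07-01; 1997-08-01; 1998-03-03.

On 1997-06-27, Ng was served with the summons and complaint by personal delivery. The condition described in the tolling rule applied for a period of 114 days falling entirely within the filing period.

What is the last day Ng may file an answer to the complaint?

1 year after 1997-06-27 is June 27, 1998.
Service was not by mail, so no mail extension applies.
Tolling adds 114 days: June 27, 1998 + 114 days = October 19, 1998.
October 19, 1998 is a Monday and not a court holiday, so no extension applies.

October 19, 1998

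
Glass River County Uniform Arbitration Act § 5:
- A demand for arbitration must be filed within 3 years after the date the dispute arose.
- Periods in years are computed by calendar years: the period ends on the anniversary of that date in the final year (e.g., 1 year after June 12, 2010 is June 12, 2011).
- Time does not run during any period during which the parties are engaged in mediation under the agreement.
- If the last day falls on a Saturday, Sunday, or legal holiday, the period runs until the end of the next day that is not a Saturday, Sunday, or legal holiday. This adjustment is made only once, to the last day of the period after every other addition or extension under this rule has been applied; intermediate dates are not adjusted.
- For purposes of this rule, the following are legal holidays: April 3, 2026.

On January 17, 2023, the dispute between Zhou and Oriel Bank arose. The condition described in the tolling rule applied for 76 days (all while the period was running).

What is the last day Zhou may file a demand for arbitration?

April 6, 2026

3 years after January 17, 2023 is January 17, 2026.
Tolling adds 76 days: January 17, 2026 + 76 days = April 3, 2026.
April 3, 2026 is a listed holiday; April 4, 2026 is Saturday; April 5, 2026 is Sunday. The next qualifying day is April 6, 2026.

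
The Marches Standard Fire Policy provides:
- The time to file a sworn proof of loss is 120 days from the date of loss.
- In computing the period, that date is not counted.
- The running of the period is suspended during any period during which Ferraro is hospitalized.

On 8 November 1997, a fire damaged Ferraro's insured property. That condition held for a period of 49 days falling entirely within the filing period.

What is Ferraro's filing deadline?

April 26, 1998

120 days after 8 November 1997 is March 8, 1998.
Tolling adds 49 days: March 8, 1998 + 49 days = April 26, 1998.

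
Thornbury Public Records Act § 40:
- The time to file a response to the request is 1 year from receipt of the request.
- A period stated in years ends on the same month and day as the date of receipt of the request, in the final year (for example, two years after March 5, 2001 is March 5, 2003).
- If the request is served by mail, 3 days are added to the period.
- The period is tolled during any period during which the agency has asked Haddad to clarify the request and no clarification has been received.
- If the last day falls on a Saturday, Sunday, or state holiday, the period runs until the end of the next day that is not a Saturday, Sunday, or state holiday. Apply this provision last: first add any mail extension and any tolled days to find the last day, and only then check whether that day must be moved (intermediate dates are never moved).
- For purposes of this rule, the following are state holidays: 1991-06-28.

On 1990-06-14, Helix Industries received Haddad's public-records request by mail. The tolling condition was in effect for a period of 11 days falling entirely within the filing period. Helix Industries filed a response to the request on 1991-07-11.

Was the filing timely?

1 year after 1990-06-14 is June 14, 1991.
Service was by mail, adding 3 days: June 14, 1991 + 3 days = June 17, 1991.
Tolling adds 11 days: June 17, 1991 + 11 days = June 28, 1991.
June 28, 1991 is a listed holiday; June 29, 1991 is Saturday; June 30, 1991 is Sunday. The next qualifying day is July 1, 1991.
The deadline is July 1, 1991; the filing on July 11, 1991 is after that date.

No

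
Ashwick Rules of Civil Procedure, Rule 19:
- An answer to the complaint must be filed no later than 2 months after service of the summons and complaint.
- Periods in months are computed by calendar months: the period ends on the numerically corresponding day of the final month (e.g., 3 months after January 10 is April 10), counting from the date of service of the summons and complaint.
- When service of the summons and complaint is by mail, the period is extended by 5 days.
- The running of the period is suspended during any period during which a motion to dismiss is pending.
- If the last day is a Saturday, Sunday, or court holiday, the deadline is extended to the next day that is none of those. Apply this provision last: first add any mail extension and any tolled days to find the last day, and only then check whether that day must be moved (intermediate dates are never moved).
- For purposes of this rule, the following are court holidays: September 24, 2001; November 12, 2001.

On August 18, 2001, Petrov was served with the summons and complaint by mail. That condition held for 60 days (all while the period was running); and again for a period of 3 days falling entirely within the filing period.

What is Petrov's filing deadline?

December 25, 2001

2 months after August 18, 2001 is October 18, 2001.
Service was by mail, adding 5 days: October 18, 2001 + 5 days = October 23, 2001.
Tolling adds 60 days: October 23, 2001 + 60 days = December 22, 2001.
Tolling adds 3 days: December 22, 2001 + 3 days = December 25, 2001.
December 25, 2001 is a Tuesday and not a court holiday, so no extension applies.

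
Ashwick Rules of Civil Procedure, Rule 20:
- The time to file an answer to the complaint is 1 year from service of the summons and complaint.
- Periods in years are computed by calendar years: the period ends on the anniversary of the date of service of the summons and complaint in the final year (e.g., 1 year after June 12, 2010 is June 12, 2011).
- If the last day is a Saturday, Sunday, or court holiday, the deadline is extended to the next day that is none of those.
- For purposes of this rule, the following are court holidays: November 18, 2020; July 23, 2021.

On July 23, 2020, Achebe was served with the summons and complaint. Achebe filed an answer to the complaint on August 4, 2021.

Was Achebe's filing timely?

No

1 year after July 23, 2020 is July 23, 2021.
July 23, 2021 is a listed holiday; July 24, 2021 is Saturday; July 25, 2021 is Sunday. The next qualifying day is July 26, 2021.
The deadline is July 26, 2021; the filing on August 4, 2021 is after that date.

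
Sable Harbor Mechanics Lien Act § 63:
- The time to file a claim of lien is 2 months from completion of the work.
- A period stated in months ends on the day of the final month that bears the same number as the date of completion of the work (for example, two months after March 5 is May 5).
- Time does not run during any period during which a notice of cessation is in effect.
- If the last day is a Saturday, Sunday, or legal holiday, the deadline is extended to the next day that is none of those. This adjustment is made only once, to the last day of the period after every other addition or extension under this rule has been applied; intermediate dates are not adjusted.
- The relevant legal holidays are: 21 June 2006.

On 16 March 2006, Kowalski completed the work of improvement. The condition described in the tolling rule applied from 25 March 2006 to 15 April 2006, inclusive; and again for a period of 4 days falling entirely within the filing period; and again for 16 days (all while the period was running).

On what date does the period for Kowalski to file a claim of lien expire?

June 27, 2006

2 months after 16 March 2006 is May 16, 2006.
From March 25, 2006 through April 15, 2006 inclusive is 22 days; tolling adds 22 days: May 16, 2006 + 22 days = June 7, 2006.
Tolling adds 4 days: June 7, 2006 + 4 days = June 11, 2006.
Tolling adds 16 days: June 11, 2006 + 16 days = June 27, 2006.
June 27, 2006 is a Tuesday and not a legal holiday, so no extension applies.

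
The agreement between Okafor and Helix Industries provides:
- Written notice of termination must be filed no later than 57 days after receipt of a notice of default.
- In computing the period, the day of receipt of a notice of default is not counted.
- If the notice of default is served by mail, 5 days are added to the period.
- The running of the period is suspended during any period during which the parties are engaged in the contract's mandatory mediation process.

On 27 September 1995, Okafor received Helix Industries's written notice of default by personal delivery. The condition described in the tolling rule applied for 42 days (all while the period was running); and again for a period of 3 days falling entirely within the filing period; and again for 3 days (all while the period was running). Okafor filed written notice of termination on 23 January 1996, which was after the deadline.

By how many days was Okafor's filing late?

57 days after 27 September 1995 is November 23, 1995.
Service was not by mail, so no mail extension applies.
Tolling adds 42 days: November 23, 1995 + 42 days = January 4, 1996.
Tolling adds 3 days: January 4, 1996 + 3 days = January 7, 1996.
Tolling adds 3 days: January 7, 1996 + 3 days = January 10, 1996.
The deadline is January 10, 1996; from January 10, 1996 to January 23, 1996 is 13 days.

13 days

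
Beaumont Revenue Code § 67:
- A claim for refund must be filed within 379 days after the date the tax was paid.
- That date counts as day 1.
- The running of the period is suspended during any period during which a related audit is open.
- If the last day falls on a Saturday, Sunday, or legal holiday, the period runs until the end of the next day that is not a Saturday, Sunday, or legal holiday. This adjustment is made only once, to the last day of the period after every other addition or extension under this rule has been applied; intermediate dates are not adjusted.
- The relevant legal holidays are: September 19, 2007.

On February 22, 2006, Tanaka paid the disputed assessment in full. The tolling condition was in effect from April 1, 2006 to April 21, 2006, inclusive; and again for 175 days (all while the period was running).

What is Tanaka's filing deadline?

Counting February 22, 2006 as day 1, day 379 is March 7, 2007.
From April 1, 2006 through April 21, 2006 inclusive is 21 days; tolling adds 21 days: March 7, 2007 + 21 days = March 28, 2007.
Tolling adds 175 days: March 28, 2007 + 175 days = September 19, 2007.
September 19, 2007 is a listed holiday. The next qualifying day is September 20, 2007.

September 20, 2007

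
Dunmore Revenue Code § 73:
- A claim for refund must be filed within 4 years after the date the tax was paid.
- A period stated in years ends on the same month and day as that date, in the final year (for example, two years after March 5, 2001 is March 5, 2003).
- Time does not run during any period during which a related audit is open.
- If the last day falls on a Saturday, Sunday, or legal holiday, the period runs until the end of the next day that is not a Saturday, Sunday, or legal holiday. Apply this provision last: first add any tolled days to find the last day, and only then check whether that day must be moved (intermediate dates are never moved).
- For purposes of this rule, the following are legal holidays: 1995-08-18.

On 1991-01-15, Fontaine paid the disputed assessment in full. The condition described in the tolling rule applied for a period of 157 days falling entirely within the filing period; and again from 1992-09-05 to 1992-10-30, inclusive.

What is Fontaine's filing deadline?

4 years after 1991-01-15 is January 15, 1995.
Tolling adds 157 days: January 15, 1995 + 157 days = June 21, 1995.
From September 5, 1992 through October 30, 1992 inclusive is 56 days; tolling adds 56 days: June 21, 1995 + 56 days = August 16, 1995.
August 16, 1995 is a Wednesday and not a legal holiday, so no extension applies.

August 16, 1995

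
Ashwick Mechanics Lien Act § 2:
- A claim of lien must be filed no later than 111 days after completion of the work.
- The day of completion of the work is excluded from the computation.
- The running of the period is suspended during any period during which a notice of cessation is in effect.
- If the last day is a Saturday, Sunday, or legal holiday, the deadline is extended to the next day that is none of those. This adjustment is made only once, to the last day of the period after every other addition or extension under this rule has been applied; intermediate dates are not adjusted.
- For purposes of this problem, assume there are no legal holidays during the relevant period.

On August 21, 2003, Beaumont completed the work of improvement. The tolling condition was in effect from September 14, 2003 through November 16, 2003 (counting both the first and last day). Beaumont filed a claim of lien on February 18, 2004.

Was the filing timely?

111 days after August 21, 2003 is December 10, 2003.
From September 14, 2003 through November 16, 2003 inclusive is 64 days; tolling adds 64 days: December 10, 2003 + 64 days = February 12, 2004.
February 12, 2004 is a Thursday and not a legal holiday, so no extension applies.
The deadline is February 12, 2004; the filing on February 18, 2004 is after that date.

No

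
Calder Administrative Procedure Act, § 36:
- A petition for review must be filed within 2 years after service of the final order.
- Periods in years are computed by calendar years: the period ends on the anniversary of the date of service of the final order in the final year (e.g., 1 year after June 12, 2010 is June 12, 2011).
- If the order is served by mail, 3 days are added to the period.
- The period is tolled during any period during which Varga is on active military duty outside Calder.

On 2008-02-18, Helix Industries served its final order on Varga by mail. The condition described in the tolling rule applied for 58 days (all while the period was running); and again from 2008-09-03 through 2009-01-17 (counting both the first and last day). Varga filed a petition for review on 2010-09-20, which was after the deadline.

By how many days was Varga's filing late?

16 days

2 years after 2008-02-18 is February 18, 2010.
Service was by mail, adding 3 days: February 18, 2010 + 3 days = February 21, 2010.
Tolling adds 58 days: February 21, 2010 + 58 days = April 20, 2010.
From September 3, 2008 through January 17, 2009 inclusive is 137 days; tolling adds 137 days: April 20, 2010 + 137 days = September 4, 2010.
The deadline is September 4, 2010; from September 4, 2010 to September 20, 2010 is 16 days.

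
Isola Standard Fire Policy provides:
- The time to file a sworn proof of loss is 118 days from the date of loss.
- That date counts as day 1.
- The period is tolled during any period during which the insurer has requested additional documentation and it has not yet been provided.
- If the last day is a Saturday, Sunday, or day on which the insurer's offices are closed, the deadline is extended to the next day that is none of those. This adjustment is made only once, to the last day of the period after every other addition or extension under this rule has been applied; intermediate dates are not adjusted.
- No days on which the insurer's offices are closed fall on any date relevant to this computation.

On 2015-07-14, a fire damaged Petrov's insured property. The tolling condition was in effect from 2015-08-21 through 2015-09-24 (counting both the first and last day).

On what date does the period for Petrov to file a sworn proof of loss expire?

December 14, 2015

Counting 2015-07-14 as day 1, day 118 is November 8, 2015.
From August 21, 2015 through September 24, 2015 inclusive is 35 days; tolling adds 35 days: November 8, 2015 + 35 days = December 13, 2015.
December 13, 2015 is Sunday. The next qualifying day is December 14, 2015.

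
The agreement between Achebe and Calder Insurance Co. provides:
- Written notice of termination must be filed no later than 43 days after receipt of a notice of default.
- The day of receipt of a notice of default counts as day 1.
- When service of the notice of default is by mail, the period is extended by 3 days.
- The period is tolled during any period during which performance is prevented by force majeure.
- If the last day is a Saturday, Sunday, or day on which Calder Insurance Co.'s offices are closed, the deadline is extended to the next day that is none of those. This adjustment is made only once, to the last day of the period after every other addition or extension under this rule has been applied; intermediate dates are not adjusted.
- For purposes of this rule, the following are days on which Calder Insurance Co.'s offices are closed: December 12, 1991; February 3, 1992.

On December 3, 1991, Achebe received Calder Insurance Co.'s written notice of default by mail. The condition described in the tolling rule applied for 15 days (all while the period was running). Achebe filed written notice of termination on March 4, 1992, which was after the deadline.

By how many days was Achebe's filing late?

Counting December 3, 1991 as day 1, day 43 is January 14, 1992.
Service was by mail, adding 3 days: January 14, 1992 + 3 days = January 17, 1992.
Tolling adds 15 days: January 17, 1992 + 15 days = February 1, 1992.
February 1, 1992 is Saturday; February 2, 1992 is Sunday; February 3, 1992 is a listed holiday. The next qualifying day is February 4, 1992.
The deadline is February 4, 1992; from February 4, 1992 to March 4, 1992 is 29 days.

29 days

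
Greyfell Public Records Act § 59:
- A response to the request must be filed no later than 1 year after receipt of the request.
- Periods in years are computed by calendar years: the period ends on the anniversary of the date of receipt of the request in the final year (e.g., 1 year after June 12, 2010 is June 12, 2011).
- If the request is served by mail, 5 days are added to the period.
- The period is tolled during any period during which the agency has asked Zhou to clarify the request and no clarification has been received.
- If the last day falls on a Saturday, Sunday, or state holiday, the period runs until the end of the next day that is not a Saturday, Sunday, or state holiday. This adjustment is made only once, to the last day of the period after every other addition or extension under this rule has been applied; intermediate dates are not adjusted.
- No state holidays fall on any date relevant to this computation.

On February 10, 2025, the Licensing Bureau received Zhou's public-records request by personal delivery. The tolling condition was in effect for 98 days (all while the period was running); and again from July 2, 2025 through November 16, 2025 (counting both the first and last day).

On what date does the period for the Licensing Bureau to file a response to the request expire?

October 5, 2026

1 year after February 10, 2025 is February 10, 2026.
Service was not by mail, so no mail extension applies.
Tolling adds 98 days: February 10, 2026 + 98 days = May 19, 2026.
From July 2, 2025 through November 16, 2025 inclusive is 138 days; tolling adds 138 days: May 19, 2026 + 138 days = October 4, 2026.
October 4, 2026 is Sunday. The next qualifying day is October 5, 2026.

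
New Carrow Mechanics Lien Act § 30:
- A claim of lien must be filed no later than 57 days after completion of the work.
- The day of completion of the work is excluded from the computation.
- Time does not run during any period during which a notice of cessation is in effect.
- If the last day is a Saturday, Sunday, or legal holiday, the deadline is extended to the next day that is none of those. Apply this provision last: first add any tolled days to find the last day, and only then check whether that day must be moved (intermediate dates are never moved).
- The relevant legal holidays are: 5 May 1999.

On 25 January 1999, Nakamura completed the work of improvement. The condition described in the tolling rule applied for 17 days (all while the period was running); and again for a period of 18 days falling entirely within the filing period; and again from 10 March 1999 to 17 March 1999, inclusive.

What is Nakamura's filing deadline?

May 6, 1999

57 days after 25 January 1999 is March 23, 1999.
Tolling adds 17 days: March 23, 1999 + 17 days = April 9, 1999.
Tolling adds 18 days: April 9, 1999 + 18 days = April 27, 1999.
From March 10, 1999 through March 17, 1999 inclusive is 8 days; tolling adds 8 days: April 27, 1999 + 8 days = May 5, 1999.
May 5, 1999 is a listed holiday. The next qualifying day is May 6, 1999.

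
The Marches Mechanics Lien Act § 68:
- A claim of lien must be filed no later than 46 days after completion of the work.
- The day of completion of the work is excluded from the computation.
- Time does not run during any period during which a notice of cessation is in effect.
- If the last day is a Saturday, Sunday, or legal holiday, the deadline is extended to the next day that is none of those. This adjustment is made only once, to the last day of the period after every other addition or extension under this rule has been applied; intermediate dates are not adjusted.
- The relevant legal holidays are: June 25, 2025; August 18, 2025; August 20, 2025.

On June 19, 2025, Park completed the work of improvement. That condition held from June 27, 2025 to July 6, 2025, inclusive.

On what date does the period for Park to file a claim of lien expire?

August 14, 2025

46 days after June 19, 2025 is August 4, 2025.
From June 27, 2025 through July 6, 2025 inclusive is 10 days; tolling adds 10 days: August 4, 2025 + 10 days = August 14, 2025.
August 14, 2025 is a Thursday and not a legal holiday, so no extension applies.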